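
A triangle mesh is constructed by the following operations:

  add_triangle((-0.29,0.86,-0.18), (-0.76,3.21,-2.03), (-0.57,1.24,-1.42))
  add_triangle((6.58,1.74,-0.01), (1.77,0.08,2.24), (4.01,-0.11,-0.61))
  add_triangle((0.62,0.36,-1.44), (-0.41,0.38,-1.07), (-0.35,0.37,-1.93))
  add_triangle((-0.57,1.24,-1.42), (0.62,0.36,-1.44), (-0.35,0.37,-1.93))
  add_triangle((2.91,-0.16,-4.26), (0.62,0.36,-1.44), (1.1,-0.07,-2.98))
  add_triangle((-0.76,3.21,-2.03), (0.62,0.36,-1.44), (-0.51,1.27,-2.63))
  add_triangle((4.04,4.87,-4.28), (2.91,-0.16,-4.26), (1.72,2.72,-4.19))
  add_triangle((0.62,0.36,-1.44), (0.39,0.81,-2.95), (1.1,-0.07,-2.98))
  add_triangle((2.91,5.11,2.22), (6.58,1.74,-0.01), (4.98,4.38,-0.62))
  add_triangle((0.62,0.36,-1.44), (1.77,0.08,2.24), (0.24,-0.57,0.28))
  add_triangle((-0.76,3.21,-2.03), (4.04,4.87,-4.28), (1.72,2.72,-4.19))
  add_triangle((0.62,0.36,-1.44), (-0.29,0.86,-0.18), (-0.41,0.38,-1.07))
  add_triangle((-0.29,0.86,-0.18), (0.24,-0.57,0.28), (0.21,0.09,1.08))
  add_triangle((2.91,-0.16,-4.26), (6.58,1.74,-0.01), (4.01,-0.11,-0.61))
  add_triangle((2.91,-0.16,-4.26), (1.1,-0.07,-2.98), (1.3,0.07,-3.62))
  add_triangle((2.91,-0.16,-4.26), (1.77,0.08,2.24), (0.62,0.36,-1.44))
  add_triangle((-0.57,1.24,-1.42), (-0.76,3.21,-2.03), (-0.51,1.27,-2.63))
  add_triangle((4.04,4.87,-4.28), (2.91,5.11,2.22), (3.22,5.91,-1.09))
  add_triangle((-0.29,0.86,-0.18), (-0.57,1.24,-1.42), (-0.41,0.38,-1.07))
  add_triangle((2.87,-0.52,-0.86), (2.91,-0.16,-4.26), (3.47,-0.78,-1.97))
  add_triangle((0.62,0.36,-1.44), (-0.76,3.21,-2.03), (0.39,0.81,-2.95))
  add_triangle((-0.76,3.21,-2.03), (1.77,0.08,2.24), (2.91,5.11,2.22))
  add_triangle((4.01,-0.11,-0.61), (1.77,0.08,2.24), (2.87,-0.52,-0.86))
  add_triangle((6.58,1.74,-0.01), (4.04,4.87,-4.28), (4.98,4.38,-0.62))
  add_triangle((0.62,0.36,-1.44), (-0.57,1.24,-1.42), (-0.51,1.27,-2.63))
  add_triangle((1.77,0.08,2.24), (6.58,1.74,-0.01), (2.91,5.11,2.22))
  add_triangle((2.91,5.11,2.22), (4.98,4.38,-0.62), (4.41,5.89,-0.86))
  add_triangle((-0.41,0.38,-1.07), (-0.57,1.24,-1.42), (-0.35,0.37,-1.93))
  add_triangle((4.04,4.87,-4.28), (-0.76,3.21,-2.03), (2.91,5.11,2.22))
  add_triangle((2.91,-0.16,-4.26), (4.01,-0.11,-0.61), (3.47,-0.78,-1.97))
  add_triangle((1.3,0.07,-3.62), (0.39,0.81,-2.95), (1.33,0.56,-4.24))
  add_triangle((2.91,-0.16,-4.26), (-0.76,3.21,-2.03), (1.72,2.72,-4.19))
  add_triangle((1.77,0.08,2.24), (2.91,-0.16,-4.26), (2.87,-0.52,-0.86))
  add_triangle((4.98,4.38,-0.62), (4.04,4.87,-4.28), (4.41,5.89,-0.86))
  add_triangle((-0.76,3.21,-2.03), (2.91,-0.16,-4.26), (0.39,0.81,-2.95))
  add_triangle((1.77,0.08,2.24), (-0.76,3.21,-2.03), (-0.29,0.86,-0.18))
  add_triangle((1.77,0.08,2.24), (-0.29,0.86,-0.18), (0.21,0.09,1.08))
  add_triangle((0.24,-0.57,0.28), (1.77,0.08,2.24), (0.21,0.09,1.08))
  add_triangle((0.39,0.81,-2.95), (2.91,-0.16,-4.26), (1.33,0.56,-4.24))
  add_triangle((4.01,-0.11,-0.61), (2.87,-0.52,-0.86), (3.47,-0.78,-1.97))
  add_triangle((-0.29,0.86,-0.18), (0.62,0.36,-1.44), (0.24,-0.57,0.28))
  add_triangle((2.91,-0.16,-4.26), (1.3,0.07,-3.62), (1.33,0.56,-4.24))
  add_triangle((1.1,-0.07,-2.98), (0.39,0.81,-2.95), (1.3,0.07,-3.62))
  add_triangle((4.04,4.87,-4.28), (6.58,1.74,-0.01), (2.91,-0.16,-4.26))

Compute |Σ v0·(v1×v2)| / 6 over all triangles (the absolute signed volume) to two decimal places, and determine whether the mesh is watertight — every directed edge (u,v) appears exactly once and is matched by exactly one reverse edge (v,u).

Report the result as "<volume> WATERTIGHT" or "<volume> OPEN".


105.67 OPEN

Per-triangle v0·(v1×v2)/6:
  t1: +0.0832
  t2: +3.1356
  t3: -0.0554
  t4: +0.2827
  t5: -0.2643
  t6: +0.8250
  t7: +6.3603
  t8: -0.1753
  t9: +10.3875
  t10: +0.3835
  t11: +5.3440
  t12: -0.1604
  t13: -0.0020
  t14: +4.8466
  t15: +0.1019
  t16: -0.9692
  t17: +0.1990
  t18: -4.7387
  t19: +0.0253
  t20: -0.4086
  t21: -0.5424
  t22: -0.1689
  t23: +0.7036
  t24: +11.8034
  t25: -0.1752
  t26: +11.6220
  t27: +4.9692
  t28: +0.0497
  t29: +17.7913
  t30: +1.6699
  t31: +0.1055
  t32: +1.7206
  t33: -1.1360
  t34: +5.9655
  t35: +2.3884
  t36: +0.4541
  t37: +0.2053
  t38: +0.1390
  t39: +0.1941
  t40: +0.2315
  t41: -0.0264
  t42: +0.3699
  t43: +0.0380
  t44: +22.0988
Σ = +105.6716 → |volume| = 105.67

Directed edges: 132 total; 4 unmatched, e.g. (2.91,5.11,2.22)→(3.22,5.91,-1.09) → open.


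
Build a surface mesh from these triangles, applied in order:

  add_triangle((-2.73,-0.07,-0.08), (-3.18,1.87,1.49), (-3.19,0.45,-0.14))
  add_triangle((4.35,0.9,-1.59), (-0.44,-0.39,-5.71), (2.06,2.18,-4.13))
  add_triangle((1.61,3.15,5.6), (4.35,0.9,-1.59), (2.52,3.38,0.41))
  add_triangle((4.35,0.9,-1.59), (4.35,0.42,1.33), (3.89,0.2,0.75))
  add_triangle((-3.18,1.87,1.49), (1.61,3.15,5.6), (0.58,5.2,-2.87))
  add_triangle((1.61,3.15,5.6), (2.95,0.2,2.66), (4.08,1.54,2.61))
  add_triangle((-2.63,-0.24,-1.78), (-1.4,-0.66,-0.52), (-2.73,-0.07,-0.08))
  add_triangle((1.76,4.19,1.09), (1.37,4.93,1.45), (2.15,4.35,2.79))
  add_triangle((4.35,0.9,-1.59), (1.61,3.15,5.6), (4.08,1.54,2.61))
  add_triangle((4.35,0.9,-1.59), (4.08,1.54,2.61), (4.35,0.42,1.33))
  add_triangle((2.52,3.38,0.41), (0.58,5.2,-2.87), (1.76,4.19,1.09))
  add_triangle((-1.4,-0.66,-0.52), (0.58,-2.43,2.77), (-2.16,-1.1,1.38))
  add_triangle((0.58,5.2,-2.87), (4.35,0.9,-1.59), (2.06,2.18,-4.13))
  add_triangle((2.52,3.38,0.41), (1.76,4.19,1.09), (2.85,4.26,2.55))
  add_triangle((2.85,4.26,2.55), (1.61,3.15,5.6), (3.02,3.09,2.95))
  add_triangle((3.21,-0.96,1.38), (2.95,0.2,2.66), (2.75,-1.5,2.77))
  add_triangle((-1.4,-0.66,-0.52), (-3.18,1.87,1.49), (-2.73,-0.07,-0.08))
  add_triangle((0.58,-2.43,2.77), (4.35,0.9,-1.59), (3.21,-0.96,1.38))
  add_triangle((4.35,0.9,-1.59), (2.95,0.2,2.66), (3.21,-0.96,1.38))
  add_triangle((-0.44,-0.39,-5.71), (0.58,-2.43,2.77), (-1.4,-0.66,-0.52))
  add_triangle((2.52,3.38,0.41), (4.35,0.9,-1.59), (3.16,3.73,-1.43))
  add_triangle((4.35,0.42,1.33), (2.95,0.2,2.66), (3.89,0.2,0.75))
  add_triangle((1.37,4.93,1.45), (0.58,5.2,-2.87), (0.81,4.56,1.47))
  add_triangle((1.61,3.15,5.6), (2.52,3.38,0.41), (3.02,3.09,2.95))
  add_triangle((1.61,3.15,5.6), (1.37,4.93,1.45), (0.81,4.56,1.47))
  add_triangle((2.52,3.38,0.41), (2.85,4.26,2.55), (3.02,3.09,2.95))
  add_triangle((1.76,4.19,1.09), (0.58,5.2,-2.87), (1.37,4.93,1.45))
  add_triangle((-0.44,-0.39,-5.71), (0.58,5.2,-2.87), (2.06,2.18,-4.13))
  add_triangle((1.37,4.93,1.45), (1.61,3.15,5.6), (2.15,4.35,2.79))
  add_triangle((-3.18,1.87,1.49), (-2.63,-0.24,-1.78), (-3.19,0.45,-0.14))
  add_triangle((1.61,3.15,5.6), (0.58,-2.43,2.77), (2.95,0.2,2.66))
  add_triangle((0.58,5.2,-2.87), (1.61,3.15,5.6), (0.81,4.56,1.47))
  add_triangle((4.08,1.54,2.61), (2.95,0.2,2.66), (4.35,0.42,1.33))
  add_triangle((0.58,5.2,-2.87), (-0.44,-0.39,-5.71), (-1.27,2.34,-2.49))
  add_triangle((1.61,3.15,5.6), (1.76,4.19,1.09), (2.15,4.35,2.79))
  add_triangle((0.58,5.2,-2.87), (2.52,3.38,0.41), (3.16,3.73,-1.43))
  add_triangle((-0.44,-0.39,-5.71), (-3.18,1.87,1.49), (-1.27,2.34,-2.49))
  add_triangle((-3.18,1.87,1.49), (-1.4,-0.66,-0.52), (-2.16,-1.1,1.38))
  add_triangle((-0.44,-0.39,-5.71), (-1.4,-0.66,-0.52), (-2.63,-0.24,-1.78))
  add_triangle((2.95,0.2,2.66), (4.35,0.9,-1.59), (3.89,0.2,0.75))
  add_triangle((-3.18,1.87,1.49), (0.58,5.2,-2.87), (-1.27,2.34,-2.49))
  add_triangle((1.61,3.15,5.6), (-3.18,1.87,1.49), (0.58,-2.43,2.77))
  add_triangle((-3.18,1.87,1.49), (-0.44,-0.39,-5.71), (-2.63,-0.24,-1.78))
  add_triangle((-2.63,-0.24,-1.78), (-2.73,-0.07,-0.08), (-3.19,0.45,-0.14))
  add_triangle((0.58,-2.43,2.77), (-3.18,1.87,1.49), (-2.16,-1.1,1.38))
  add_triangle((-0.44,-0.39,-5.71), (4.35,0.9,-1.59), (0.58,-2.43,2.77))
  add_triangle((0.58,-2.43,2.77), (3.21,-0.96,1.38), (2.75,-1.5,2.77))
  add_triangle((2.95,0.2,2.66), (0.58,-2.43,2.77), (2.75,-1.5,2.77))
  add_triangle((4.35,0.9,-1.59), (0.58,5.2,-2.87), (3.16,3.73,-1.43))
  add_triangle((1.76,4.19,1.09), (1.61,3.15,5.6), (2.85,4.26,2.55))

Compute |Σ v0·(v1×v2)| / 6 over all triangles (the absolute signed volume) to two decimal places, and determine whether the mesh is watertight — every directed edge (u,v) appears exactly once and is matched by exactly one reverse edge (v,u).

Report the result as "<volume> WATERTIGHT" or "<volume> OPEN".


184.80 WATERTIGHT

Per-triangle v0·(v1×v2)/6:
  t1: +0.4244
  t2: +8.1967
  t3: +10.1072
  t4: +0.5246
  t5: +24.3028
  t6: +4.1749
  t7: +0.4460
  t8: +0.8494
  t9: +5.2538
  t10: +2.9004
  t11: +3.7702
  t12: +1.3279
  t13: +9.0580
  t14: +1.4554
  t15: +2.9012
  t16: +1.4238
  t17: +0.0243
  t18: +1.2091
  t19: +3.6422
  t20: +3.6076
  t21: +3.5386
  t22: +0.2508
  t23: +1.7442
  t24: -3.1766
  t25: +1.8334
  t26: +1.2934
  t27: +2.2543
  t28: +10.3356
  t29: +2.7024
  t30: +0.7286
  t31: +8.3958
  t32: -2.4321
  t33: +1.5446
  t34: +7.4502
  t35: -0.7454
  t36: +4.2438
  t37: +6.0563
  t38: +1.7665
  t39: +1.3282
  t40: -0.9931
  t41: +6.8662
  t42: +13.6397
  t43: +4.5662
  t44: +0.4157
  t45: +3.4137
  t46: +11.5000
  t47: +1.0031
  t48: +1.5107
  t49: +4.9153
  t50: +3.2519
Σ = +184.8017 → |volume| = 184.80

Directed edges: 150 total, each appears once with its reverse present → watertight.


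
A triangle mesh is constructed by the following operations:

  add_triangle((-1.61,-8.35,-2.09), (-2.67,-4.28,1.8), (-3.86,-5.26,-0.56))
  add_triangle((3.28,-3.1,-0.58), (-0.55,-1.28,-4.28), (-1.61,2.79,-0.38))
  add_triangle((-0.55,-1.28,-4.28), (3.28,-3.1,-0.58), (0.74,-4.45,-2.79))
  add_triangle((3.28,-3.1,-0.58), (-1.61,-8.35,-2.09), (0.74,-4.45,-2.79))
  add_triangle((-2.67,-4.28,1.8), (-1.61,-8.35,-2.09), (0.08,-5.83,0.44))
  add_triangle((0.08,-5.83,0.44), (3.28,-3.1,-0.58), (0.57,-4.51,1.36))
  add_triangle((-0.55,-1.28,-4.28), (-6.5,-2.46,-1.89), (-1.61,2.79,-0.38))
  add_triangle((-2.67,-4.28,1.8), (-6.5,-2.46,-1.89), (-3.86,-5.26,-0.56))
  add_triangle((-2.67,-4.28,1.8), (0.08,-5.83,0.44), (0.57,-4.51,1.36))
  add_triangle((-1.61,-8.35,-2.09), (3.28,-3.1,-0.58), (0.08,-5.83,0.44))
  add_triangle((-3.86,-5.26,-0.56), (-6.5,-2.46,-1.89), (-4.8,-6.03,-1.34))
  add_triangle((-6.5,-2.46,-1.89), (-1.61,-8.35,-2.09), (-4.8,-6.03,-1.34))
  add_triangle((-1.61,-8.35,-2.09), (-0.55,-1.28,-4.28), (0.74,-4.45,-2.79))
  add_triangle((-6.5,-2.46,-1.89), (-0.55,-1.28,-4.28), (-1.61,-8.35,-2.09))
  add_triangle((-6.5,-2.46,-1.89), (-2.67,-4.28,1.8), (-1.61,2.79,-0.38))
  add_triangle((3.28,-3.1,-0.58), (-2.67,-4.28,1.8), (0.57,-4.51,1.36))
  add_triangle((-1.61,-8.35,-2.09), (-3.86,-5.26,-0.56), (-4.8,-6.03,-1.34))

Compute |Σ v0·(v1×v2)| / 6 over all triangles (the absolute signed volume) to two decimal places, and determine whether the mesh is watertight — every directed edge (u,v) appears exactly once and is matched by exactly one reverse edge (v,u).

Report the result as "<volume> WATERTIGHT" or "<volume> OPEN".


142.09 OPEN

Per-triangle v0·(v1×v2)/6:
  t1: +9.4291
  t2: +3.6890
  t3: +6.3585
  t4: +9.4812
  t5: +9.6874
  t6: +3.6093
  t7: +15.0703
  t8: +8.6117
  t9: +3.4327
  t10: +9.9210
  t11: +2.3377
  t12: +7.8700
  t13: +9.5131
  t14: +32.6666
  t15: +9.7999
  t16: -2.5503
  t17: +3.1592
Σ = +142.0863 → |volume| = 142.09

Directed edges: 51 total; 3 unmatched, e.g. (-1.61,2.79,-0.38)→(3.28,-3.1,-0.58) → open.


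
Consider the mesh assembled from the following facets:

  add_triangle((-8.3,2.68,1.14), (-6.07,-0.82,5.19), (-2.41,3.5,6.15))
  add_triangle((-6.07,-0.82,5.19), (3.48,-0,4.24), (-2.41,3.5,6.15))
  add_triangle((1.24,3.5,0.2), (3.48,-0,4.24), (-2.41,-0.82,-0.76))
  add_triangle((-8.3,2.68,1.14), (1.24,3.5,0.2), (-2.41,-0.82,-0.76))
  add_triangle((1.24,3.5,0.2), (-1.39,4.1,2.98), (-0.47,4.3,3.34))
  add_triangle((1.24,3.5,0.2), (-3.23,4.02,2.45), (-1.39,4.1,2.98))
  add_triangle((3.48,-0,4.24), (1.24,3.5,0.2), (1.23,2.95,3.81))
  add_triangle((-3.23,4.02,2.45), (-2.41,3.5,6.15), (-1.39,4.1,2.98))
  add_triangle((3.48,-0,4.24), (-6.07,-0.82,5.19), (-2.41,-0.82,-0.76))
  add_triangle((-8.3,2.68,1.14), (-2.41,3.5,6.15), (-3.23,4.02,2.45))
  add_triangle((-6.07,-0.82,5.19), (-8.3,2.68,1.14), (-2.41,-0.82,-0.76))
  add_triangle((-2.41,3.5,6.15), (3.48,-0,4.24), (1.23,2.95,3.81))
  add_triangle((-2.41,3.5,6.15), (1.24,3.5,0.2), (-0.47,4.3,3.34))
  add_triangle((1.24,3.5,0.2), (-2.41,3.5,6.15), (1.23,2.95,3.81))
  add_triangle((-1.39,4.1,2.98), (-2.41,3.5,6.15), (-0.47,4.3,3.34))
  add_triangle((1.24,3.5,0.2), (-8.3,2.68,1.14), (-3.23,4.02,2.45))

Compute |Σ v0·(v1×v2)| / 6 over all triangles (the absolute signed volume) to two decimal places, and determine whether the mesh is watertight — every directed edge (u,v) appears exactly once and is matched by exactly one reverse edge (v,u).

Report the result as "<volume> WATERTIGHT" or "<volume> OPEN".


154.25 WATERTIGHT

Per-triangle v0·(v1×v2)/6:
  t1: +38.7798
  t2: +29.8703
  t3: -3.7945
  t4: +5.0679
  t5: +1.9380
  t6: +3.7729
  t7: +6.9349
  t8: +4.9954
  t9: +4.9507
  t10: +16.4098
  t11: +13.8265
  t12: +10.8546
  t13: +0.3306
  t14: +8.3948
  t15: +2.6136
  t16: +9.3003
Σ = +154.2455 → |volume| = 154.25

Directed edges: 48 total, each appears once with its reverse present → watertight.


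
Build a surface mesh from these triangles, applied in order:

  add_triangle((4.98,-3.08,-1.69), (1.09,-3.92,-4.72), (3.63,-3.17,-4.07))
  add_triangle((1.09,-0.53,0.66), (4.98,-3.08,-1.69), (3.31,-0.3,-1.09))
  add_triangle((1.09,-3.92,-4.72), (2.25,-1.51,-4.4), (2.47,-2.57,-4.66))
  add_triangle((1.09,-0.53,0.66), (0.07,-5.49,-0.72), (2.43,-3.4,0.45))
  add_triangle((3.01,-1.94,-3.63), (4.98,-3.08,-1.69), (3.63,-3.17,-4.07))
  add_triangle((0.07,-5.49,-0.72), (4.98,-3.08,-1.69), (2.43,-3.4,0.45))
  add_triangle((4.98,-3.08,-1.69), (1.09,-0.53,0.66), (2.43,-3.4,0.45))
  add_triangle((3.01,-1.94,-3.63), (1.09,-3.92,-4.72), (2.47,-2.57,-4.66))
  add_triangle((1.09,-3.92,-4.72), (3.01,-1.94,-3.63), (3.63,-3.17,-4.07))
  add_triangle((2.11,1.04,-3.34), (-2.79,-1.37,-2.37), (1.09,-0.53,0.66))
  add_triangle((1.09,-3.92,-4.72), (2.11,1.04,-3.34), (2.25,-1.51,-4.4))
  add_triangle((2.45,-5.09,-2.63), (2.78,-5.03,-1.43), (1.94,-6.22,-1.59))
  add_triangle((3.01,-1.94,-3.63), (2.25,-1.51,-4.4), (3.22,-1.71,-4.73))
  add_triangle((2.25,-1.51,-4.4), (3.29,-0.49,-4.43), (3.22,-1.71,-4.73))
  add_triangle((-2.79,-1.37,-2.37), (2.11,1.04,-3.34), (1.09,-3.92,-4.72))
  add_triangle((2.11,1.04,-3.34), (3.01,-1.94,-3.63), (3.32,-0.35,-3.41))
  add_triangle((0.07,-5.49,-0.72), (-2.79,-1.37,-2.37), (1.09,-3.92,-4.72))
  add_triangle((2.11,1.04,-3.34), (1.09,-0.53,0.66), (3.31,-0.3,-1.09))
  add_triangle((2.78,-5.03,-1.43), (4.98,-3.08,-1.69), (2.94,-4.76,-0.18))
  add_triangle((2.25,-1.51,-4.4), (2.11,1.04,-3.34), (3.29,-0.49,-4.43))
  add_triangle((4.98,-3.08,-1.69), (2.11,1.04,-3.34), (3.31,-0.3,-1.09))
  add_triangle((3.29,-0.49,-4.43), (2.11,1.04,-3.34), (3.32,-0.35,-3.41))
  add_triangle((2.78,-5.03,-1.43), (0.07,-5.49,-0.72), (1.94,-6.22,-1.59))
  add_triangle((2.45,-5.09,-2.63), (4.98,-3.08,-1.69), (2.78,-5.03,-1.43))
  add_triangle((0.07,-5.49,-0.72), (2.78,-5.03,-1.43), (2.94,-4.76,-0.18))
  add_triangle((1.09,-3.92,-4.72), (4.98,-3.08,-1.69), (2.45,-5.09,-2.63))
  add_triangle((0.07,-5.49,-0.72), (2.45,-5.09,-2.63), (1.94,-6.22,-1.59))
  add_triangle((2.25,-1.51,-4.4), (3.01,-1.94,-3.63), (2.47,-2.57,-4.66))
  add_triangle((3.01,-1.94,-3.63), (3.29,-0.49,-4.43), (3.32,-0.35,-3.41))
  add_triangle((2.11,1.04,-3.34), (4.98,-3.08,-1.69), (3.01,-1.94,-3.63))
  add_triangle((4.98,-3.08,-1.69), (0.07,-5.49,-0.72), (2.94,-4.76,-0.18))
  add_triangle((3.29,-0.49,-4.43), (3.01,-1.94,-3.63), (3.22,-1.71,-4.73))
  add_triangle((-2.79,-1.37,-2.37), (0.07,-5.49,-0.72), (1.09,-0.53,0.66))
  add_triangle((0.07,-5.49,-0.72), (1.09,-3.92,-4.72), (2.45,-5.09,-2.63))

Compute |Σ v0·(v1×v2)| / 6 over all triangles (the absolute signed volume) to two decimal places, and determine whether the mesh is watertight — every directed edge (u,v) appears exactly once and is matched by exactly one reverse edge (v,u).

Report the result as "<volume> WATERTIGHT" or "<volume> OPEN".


80.19 WATERTIGHT

Per-triangle v0·(v1×v2)/6:
  t1: +4.3065
  t2: +1.4895
  t3: +1.0891
  t4: +0.7051
  t5: +1.8179
  t6: +6.8587
  t7: +1.7742
  t8: +1.0428
  t9: +1.9153
  t10: -2.5427
  t11: +1.4439
  t12: +1.5395
  t13: +0.3345
  t14: +0.6706
  t15: +10.6429
  t16: -1.4291
  t17: +12.8886
  t18: +0.0629
  t19: +3.4350
  t20: +1.3390
  t21: +3.8698
  t22: +0.8270
  t23: +0.6125
  t24: +3.4985
  t25: +3.1335
  t26: +8.0614
  t27: +1.6514
  t28: +0.7770
  t29: +0.9009
  t30: +5.2478
  t31: -5.3966
  t32: +0.6079
  t33: -0.2970
  t34: +7.3113
Σ = +80.1896 → |volume| = 80.19

Directed edges: 102 total, each appears once with its reverse present → watertight.


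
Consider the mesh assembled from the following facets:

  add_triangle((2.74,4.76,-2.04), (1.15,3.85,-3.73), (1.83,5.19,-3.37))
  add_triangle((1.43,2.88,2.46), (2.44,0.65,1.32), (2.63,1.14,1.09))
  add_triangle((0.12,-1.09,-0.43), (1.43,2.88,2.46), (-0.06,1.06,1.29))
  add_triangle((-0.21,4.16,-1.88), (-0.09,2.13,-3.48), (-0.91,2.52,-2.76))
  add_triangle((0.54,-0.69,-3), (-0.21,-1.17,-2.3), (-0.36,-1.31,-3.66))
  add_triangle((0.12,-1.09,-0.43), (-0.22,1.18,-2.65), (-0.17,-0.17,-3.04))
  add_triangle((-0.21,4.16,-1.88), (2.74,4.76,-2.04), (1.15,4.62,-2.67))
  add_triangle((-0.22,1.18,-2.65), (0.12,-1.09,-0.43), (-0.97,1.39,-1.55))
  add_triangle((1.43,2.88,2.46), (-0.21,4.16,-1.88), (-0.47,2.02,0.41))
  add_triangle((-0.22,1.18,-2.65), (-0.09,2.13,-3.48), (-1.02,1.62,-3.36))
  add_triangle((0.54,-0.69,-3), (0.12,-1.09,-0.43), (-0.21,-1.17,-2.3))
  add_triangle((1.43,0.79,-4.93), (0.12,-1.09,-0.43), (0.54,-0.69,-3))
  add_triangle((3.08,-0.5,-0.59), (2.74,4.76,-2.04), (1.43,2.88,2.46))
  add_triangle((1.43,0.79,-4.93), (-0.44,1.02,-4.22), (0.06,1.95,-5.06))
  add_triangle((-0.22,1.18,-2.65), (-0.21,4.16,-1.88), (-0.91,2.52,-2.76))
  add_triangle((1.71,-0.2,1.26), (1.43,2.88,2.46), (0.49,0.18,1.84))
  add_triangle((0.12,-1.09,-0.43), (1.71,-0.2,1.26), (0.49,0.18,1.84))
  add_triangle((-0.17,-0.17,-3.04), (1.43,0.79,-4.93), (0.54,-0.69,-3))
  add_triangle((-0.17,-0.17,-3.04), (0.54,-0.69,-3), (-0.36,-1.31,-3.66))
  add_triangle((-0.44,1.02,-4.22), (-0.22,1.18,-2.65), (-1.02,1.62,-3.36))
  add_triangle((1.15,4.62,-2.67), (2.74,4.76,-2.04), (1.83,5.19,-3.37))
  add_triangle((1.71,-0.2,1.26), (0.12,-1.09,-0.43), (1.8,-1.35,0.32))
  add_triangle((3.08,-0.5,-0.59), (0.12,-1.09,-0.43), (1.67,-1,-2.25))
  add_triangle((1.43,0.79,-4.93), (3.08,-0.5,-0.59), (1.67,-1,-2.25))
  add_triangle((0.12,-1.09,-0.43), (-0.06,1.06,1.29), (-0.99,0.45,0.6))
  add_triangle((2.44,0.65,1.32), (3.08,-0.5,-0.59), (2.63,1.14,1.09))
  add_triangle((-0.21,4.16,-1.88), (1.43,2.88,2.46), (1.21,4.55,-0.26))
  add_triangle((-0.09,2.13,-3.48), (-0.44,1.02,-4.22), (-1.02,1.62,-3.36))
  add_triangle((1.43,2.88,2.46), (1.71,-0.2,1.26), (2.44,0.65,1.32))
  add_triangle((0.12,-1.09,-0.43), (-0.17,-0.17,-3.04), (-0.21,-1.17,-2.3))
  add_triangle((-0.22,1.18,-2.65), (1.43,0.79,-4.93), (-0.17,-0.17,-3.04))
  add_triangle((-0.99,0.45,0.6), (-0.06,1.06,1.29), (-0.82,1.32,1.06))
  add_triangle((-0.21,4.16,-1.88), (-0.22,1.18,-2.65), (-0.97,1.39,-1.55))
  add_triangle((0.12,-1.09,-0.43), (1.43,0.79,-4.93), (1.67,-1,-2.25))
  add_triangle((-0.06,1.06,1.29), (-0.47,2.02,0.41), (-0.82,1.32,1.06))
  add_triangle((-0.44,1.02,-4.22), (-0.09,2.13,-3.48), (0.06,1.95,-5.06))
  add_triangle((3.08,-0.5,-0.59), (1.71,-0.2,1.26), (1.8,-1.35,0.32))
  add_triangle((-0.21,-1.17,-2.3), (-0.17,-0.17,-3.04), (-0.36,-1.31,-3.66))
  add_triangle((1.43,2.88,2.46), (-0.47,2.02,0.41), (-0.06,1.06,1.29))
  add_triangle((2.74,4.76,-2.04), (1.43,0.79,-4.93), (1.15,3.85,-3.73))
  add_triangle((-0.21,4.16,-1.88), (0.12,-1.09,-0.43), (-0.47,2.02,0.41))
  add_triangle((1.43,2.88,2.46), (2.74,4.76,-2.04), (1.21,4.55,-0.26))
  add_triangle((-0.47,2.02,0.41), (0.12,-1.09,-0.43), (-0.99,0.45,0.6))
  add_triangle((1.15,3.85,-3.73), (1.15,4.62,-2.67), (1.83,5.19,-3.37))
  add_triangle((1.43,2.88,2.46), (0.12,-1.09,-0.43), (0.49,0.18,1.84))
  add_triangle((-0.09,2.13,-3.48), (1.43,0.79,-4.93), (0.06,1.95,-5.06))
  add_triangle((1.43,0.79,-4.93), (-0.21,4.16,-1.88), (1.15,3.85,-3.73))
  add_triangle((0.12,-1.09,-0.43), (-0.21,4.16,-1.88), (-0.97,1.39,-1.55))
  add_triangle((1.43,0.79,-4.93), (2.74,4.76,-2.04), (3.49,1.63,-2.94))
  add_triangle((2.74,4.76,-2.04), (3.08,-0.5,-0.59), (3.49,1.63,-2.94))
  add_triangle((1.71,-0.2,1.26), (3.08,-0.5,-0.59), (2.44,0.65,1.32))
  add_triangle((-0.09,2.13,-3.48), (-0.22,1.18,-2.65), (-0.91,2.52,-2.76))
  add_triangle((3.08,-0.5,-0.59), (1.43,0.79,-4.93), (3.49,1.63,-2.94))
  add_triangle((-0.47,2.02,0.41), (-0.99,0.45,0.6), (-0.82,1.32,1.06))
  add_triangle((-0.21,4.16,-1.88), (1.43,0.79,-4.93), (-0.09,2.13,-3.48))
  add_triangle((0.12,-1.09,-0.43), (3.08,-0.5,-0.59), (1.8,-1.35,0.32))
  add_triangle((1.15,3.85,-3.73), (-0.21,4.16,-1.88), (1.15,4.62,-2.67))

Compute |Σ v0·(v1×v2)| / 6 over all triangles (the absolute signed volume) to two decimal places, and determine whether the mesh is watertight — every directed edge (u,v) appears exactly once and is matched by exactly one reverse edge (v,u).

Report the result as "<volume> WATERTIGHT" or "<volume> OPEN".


68.31 OPEN

Per-triangle v0·(v1×v2)/6:
  t1: +0.9410
  t2: +0.6395
  t3: +0.2631
  t4: +1.3860
  t5: +0.1804
  t6: -0.0582
  t7: +1.3094
  t8: +0.4280
  t9: +2.4048
  t10: -0.2009
  t11: +0.3229
  t12: +0.3099
  t13: +9.7250
  t14: +1.1600
  t15: -0.9685
  t16: +1.1893
  t17: +0.4185
  t18: +0.8335
  t19: +0.4375
  t20: -0.2861
  t21: +0.7383
  t22: +0.1402
  t23: +0.9084
  t24: +2.7549
  t25: +0.1533
  t26: +0.5819
  t27: +1.7927
  t28: +0.7621
  t29: +0.7899
  t30: -0.1200
  t31: +1.1866
  t32: +0.1000
  t33: +1.2181
  t34: +0.9741
  t35: +0.2354
  t36: +0.3931
  t37: +0.8885
  t38: -0.0364
  t39: +0.6421
  t40: +5.4929
  t41: +0.1758
  t42: +3.8244
  t43: +0.0851
  t44: +0.5689
  t45: -0.4388
  t46: +0.7896
  t47: +2.2343
  t48: -0.6171
  t49: +7.5605
  t50: +4.3605
  t51: +0.7813
  t52: +0.2880
  t53: +4.0582
  t54: +0.1483
  t55: +2.5100
  t56: +0.5863
  t57: +1.3660
Σ = +68.3124 → |volume| = 68.31

Directed edges: 171 total; 9 unmatched, e.g. (2.63,1.14,1.09)→(1.43,2.88,2.46) → open.


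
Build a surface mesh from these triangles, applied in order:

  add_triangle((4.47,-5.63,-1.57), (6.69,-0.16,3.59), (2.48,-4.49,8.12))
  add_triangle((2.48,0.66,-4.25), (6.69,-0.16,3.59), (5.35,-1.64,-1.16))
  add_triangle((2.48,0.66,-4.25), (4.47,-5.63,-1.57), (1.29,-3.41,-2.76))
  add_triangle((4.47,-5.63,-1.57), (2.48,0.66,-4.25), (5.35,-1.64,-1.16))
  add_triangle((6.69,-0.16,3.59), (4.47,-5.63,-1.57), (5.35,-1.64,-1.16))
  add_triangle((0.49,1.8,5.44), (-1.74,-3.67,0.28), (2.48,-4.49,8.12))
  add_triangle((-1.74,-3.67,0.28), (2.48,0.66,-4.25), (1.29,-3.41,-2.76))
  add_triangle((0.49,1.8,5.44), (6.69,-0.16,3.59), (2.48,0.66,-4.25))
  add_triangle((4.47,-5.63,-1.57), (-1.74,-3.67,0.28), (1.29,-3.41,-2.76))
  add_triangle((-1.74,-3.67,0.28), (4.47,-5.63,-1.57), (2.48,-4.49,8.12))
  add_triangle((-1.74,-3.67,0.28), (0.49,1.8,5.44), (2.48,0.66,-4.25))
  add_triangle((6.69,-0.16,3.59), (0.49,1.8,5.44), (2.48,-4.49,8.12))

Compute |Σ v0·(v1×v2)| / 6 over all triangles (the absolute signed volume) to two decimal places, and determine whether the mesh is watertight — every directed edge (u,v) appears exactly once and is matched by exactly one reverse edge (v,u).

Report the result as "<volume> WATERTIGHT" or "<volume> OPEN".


Per-triangle v0·(v1×v2)/6:
  t1: +61.4157
  t2: +12.6418
  t3: +10.9967
  t4: +14.8611
  t5: +18.1325
  t6: +17.4515
  t7: +3.4634
  t8: +15.4258
  t9: +9.6335
  t10: +39.5997
  t11: -6.4594
  t12: +39.2904
Σ = +236.4526 → |volume| = 236.45

Directed edges: 36 total, each appears once with its reverse present → watertight.

236.45 WATERTIGHT


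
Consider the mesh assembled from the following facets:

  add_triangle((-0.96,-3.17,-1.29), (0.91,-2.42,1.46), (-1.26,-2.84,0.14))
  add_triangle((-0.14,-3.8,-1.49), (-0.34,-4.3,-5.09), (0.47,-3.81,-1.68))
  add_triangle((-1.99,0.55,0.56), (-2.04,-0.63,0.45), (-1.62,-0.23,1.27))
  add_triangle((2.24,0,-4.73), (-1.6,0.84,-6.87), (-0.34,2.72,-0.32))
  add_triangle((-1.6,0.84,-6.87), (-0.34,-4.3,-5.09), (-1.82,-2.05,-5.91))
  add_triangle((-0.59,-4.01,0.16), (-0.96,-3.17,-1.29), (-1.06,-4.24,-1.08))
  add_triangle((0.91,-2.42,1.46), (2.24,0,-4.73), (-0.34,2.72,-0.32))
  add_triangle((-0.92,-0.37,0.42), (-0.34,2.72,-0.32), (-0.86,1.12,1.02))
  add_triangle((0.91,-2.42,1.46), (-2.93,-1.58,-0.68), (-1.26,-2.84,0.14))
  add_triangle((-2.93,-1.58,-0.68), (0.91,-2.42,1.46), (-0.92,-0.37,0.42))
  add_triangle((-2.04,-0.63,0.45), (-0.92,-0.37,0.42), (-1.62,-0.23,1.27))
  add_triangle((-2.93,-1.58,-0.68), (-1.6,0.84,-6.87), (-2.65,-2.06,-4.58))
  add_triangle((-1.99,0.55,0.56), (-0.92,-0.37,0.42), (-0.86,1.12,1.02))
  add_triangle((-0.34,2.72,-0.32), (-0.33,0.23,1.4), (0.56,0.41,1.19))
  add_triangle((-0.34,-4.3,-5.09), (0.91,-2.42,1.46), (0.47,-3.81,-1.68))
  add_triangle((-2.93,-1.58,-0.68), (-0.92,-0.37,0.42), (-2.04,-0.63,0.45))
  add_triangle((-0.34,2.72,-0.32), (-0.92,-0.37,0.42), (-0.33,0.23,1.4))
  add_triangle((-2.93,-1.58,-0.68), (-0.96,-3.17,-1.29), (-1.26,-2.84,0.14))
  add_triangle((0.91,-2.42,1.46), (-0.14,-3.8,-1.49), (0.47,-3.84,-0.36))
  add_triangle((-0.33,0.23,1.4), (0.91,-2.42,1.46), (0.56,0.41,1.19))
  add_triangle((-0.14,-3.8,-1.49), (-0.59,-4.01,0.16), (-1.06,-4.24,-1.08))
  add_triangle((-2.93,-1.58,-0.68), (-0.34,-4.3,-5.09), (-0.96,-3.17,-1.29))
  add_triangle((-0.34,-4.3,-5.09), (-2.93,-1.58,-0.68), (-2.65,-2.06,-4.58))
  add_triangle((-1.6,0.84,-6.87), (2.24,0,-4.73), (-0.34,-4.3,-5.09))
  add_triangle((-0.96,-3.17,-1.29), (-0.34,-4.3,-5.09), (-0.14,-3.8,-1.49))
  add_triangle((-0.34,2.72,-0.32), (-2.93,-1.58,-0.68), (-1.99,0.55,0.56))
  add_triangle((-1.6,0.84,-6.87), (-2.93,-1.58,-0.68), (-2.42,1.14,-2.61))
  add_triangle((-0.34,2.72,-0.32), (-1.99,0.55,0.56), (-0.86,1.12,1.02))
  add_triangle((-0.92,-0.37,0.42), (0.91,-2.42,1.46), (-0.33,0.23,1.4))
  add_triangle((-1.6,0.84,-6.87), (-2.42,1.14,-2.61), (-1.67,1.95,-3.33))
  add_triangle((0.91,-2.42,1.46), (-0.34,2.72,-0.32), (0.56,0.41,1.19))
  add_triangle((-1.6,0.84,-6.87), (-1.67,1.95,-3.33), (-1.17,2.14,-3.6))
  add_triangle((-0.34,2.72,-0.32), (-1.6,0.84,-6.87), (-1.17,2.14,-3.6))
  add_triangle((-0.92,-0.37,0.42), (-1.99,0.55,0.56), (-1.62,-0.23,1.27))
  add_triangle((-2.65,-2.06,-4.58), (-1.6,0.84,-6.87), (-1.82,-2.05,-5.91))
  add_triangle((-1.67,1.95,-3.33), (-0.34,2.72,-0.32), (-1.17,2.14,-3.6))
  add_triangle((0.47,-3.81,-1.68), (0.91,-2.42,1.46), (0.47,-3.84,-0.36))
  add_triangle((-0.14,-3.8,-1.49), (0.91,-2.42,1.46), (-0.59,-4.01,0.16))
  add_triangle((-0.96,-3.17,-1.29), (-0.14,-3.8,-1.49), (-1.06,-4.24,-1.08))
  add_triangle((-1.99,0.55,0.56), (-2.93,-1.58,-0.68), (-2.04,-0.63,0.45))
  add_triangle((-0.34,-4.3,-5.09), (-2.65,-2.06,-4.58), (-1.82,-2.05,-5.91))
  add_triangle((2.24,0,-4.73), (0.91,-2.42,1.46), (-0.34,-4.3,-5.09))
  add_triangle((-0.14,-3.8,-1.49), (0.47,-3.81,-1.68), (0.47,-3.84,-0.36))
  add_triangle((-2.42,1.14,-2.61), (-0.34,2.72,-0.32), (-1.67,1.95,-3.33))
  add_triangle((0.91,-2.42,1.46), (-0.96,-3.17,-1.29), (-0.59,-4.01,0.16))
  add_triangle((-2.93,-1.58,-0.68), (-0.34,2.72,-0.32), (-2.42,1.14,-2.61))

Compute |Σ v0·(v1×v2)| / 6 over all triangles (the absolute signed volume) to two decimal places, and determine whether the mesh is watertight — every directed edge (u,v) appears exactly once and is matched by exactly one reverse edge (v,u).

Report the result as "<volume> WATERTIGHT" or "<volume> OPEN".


102.26 WATERTIGHT

Per-triangle v0·(v1×v2)/6:
  t1: +1.6412
  t2: +1.3373
  t3: +0.3502
  t4: +10.0816
  t5: +5.1841
  t6: -0.0008
  t7: +2.4961
  t8: -0.3816
  t9: +0.7029
  t10: +0.9774
  t11: +0.0466
  t12: +5.2995
  t13: +0.2082
  t14: +0.5645
  t15: -0.1567
  t16: +0.0886
  t17: +0.5737
  t18: +1.6861
  t19: +0.2079
  t20: +0.5844
  t21: +0.8284
  t22: +4.3451
  t23: +6.4267
  t24: +18.2737
  t25: +1.8124
  t26: +1.6399
  t27: +6.0559
  t28: +0.7992
  t29: +0.6380
  t30: +2.3605
  t31: +0.0153
  t32: +1.1551
  t33: +0.5011
  t34: -0.1323
  t35: +3.6958
  t36: +0.8963
  t37: +0.5236
  t38: +1.7710
  t39: +0.3380
  t40: +0.4974
  t41: +3.6644
  t42: +10.6758
  t43: +0.5149
  t44: +1.6004
  t45: -0.7488
  t46: +2.6163
Σ = +102.2555 → |volume| = 102.26

Directed edges: 138 total, each appears once with its reverse present → watertight.


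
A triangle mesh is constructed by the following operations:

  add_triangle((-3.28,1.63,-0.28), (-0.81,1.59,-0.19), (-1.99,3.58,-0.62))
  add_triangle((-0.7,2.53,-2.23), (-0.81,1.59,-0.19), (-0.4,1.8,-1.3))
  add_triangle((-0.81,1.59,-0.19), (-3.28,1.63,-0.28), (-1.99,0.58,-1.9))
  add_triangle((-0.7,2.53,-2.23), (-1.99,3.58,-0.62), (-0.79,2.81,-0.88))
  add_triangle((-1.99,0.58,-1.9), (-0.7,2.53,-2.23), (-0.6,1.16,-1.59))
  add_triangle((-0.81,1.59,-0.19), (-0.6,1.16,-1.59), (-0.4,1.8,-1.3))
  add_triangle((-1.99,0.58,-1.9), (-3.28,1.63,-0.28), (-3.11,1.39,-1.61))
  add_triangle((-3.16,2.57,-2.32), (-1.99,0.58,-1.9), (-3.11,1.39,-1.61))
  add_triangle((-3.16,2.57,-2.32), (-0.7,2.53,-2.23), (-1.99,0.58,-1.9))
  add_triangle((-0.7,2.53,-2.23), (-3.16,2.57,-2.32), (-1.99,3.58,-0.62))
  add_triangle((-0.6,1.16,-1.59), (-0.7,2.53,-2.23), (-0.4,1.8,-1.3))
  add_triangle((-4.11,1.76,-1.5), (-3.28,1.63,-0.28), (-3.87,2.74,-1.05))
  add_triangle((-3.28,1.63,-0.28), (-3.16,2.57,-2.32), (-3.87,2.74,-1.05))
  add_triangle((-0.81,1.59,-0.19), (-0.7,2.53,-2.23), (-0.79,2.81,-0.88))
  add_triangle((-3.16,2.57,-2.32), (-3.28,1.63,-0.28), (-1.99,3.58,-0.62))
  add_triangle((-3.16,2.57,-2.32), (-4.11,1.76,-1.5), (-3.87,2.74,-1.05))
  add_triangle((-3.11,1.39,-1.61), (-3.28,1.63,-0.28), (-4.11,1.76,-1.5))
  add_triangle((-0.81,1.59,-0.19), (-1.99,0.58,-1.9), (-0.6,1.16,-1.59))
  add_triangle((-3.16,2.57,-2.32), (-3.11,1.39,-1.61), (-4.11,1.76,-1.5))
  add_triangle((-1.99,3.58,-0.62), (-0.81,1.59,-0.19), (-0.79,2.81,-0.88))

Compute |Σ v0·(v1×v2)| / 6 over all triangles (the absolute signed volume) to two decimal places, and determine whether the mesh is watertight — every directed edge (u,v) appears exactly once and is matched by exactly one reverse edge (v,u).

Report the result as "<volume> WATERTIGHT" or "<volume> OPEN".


Per-triangle v0·(v1×v2)/6:
  t1: +0.1210
  t2: +0.0948
  t3: -1.1501
  t4: +0.6596
  t5: +0.2744
  t6: -0.2014
  t7: +0.1535
  t8: +0.6316
  t9: +1.3919
  t10: +2.6413
  t11: -0.0103
  t12: +0.6242
  t13: -0.5222
  t14: -0.2428
  t15: +2.6581
  t16: +1.1674
  t17: -0.1099
  t18: -0.6474
  t19: +0.3494
  t20: +0.0566
Σ = +7.9398 → |volume| = 7.94

Directed edges: 60 total, each appears once with its reverse present → watertight.

7.94 WATERTIGHT


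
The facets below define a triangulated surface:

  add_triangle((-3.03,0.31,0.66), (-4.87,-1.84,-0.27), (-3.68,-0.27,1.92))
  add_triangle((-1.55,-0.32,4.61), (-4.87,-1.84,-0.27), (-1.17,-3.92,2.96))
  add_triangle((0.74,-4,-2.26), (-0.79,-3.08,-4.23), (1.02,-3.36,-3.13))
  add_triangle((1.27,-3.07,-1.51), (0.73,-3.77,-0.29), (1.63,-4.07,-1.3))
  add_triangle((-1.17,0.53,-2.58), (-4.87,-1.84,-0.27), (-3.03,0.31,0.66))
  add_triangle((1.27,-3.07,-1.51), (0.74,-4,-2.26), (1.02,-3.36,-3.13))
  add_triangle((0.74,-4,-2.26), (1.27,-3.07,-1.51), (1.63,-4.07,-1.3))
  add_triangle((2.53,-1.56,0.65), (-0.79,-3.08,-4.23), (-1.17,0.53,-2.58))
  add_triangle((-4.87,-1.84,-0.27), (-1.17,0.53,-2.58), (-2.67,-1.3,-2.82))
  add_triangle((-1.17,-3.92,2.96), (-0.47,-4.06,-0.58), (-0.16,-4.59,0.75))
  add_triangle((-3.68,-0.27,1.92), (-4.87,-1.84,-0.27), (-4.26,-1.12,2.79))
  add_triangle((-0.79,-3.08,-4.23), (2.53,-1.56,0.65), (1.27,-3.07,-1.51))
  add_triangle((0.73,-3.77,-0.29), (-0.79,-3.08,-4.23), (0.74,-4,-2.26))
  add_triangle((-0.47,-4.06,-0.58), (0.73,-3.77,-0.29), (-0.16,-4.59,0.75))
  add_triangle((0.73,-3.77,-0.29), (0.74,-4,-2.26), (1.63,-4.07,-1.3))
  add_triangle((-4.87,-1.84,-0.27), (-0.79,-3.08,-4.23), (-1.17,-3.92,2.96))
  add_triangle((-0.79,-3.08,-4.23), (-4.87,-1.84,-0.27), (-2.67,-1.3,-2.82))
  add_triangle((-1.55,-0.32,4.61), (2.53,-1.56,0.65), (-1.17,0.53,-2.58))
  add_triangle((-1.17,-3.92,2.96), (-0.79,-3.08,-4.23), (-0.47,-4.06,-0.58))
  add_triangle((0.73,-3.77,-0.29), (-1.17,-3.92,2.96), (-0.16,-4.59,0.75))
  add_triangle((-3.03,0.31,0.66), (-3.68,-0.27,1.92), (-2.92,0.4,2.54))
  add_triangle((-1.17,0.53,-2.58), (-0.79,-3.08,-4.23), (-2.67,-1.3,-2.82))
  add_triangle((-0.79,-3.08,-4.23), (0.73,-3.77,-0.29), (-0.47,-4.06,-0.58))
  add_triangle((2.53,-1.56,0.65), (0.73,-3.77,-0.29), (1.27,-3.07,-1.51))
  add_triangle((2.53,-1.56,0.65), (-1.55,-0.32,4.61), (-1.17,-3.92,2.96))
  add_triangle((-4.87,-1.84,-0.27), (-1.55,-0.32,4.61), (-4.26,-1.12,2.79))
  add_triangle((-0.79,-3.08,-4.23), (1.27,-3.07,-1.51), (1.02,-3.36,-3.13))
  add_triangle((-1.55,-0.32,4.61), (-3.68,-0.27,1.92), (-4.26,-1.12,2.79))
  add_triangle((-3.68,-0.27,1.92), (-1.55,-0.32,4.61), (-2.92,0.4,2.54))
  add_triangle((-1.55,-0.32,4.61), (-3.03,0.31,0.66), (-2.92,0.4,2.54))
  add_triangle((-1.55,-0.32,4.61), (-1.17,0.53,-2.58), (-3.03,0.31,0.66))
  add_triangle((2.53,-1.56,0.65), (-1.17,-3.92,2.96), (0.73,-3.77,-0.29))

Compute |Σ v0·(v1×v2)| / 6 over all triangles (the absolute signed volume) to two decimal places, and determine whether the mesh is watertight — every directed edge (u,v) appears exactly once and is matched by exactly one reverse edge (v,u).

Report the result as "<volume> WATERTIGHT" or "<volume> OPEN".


Per-triangle v0·(v1×v2)/6:
  t1: +1.7551
  t2: +13.9085
  t3: +1.7778
  t4: -0.2549
  t5: +3.6232
  t6: +0.6361
  t7: +0.3365
  t8: +3.1035
  t9: +2.7026
  t10: +1.5658
  t11: +1.9080
  t12: +1.1213
  t13: +1.6140
  t14: +1.0470
  t15: +1.0542
  t16: +18.6465
  t17: +5.0429
  t18: -1.6304
  t19: +2.8692
  t20: +0.8123
  t21: +0.6788
  t22: +3.2740
  t23: +2.9185
  t24: +2.1101
  t25: +8.0478
  t26: +1.2134
  t27: -1.0464
  t28: +1.8107
  t29: +1.5607
  t30: -0.6786
  t31: +0.2001
  t32: +5.4991
Σ = +87.2274 → |volume| = 87.23

Directed edges: 96 total, each appears once with its reverse present → watertight.

87.23 WATERTIGHT


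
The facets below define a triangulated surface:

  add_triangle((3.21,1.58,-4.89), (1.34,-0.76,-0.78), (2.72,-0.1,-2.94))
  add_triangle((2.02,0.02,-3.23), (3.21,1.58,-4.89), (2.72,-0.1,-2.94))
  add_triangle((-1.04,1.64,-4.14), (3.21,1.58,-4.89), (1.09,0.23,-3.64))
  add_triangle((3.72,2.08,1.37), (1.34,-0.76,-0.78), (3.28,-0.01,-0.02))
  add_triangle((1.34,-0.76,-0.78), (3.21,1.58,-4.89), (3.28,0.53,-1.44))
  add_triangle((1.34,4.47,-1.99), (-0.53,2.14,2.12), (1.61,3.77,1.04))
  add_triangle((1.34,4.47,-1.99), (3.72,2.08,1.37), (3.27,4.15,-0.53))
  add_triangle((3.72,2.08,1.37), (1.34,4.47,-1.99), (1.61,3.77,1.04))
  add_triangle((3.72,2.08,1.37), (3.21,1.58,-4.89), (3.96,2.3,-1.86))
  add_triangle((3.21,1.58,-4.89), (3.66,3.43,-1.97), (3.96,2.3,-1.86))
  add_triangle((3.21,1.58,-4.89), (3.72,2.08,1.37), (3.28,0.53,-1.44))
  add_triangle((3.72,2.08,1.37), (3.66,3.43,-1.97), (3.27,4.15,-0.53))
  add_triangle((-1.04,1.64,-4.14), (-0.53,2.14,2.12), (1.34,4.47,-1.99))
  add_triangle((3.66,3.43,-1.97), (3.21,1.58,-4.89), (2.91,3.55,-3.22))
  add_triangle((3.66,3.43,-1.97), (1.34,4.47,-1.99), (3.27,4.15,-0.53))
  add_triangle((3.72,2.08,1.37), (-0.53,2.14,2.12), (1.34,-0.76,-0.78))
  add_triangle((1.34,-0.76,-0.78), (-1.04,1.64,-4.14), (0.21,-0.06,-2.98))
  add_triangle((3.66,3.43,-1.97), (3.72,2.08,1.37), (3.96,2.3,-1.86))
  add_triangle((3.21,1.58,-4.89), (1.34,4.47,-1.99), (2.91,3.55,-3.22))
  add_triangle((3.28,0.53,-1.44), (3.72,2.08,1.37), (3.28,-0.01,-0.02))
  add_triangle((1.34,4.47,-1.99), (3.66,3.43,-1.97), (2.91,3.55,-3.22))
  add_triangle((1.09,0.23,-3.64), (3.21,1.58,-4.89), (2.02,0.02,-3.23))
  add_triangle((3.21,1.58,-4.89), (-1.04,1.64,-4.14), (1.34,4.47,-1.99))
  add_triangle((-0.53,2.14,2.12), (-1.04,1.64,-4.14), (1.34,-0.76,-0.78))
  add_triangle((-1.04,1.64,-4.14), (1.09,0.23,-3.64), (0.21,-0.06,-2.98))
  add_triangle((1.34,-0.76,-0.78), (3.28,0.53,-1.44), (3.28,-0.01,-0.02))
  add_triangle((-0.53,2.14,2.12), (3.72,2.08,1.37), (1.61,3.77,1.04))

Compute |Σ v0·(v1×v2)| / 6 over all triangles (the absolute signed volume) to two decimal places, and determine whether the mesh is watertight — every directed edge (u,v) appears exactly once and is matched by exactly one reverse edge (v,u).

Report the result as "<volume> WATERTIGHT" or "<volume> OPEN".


64.25 OPEN

Per-triangle v0·(v1×v2)/6:
  t1: +0.0569
  t2: +0.7450
  t3: +3.2177
  t4: -0.3069
  t5: +1.9694
  t6: +3.4710
  t7: +0.4260
  t8: +5.4501
  t9: +0.7650
  t10: +2.9586
  t11: +4.5564
  t12: +3.2881
  t13: +6.4823
  t14: +3.0280
  t15: +3.2519
  t16: +0.2427
  t17: -0.6076
  t18: +2.6700
  t19: +2.4147
  t20: +2.0346
  t21: +2.6055
  t22: +1.0067
  t23: +11.7285
  t24: -2.3743
  t25: +0.9140
  t26: +0.8146
  t27: +3.4440
Σ = +64.2529 → |volume| = 64.25

Directed edges: 81 total; 5 unmatched, e.g. (1.34,-0.76,-0.78)→(2.72,-0.1,-2.94) → open.


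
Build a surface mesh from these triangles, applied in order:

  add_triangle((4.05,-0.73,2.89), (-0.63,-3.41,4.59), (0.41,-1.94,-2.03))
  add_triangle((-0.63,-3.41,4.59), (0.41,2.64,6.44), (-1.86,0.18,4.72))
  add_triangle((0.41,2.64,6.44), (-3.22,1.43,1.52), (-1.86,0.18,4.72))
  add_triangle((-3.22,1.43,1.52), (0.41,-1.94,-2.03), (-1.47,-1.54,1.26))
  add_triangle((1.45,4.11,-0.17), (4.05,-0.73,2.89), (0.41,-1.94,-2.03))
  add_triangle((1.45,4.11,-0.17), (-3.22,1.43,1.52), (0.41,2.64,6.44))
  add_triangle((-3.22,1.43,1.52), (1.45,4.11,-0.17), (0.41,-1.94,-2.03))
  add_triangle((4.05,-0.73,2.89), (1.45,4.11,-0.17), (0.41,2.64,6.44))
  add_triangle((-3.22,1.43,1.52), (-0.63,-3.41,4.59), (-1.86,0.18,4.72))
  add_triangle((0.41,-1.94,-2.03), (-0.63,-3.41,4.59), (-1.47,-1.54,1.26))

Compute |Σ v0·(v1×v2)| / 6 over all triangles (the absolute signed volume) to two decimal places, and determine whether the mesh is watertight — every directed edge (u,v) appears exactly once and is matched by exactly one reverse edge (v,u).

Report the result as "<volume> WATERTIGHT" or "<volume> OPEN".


91.88 OPEN

Per-triangle v0·(v1×v2)/6:
  t1: +11.8719
  t2: +10.5338
  t3: +8.1186
  t4: +2.6952
  t5: +8.3706
  t6: +16.1449
  t7: +4.2000
  t8: +20.3459
  t9: +6.1196
  t10: +3.4821
Σ = +91.8825 → |volume| = 91.88

Directed edges: 30 total; 6 unmatched, e.g. (4.05,-0.73,2.89)→(-0.63,-3.41,4.59) → open.


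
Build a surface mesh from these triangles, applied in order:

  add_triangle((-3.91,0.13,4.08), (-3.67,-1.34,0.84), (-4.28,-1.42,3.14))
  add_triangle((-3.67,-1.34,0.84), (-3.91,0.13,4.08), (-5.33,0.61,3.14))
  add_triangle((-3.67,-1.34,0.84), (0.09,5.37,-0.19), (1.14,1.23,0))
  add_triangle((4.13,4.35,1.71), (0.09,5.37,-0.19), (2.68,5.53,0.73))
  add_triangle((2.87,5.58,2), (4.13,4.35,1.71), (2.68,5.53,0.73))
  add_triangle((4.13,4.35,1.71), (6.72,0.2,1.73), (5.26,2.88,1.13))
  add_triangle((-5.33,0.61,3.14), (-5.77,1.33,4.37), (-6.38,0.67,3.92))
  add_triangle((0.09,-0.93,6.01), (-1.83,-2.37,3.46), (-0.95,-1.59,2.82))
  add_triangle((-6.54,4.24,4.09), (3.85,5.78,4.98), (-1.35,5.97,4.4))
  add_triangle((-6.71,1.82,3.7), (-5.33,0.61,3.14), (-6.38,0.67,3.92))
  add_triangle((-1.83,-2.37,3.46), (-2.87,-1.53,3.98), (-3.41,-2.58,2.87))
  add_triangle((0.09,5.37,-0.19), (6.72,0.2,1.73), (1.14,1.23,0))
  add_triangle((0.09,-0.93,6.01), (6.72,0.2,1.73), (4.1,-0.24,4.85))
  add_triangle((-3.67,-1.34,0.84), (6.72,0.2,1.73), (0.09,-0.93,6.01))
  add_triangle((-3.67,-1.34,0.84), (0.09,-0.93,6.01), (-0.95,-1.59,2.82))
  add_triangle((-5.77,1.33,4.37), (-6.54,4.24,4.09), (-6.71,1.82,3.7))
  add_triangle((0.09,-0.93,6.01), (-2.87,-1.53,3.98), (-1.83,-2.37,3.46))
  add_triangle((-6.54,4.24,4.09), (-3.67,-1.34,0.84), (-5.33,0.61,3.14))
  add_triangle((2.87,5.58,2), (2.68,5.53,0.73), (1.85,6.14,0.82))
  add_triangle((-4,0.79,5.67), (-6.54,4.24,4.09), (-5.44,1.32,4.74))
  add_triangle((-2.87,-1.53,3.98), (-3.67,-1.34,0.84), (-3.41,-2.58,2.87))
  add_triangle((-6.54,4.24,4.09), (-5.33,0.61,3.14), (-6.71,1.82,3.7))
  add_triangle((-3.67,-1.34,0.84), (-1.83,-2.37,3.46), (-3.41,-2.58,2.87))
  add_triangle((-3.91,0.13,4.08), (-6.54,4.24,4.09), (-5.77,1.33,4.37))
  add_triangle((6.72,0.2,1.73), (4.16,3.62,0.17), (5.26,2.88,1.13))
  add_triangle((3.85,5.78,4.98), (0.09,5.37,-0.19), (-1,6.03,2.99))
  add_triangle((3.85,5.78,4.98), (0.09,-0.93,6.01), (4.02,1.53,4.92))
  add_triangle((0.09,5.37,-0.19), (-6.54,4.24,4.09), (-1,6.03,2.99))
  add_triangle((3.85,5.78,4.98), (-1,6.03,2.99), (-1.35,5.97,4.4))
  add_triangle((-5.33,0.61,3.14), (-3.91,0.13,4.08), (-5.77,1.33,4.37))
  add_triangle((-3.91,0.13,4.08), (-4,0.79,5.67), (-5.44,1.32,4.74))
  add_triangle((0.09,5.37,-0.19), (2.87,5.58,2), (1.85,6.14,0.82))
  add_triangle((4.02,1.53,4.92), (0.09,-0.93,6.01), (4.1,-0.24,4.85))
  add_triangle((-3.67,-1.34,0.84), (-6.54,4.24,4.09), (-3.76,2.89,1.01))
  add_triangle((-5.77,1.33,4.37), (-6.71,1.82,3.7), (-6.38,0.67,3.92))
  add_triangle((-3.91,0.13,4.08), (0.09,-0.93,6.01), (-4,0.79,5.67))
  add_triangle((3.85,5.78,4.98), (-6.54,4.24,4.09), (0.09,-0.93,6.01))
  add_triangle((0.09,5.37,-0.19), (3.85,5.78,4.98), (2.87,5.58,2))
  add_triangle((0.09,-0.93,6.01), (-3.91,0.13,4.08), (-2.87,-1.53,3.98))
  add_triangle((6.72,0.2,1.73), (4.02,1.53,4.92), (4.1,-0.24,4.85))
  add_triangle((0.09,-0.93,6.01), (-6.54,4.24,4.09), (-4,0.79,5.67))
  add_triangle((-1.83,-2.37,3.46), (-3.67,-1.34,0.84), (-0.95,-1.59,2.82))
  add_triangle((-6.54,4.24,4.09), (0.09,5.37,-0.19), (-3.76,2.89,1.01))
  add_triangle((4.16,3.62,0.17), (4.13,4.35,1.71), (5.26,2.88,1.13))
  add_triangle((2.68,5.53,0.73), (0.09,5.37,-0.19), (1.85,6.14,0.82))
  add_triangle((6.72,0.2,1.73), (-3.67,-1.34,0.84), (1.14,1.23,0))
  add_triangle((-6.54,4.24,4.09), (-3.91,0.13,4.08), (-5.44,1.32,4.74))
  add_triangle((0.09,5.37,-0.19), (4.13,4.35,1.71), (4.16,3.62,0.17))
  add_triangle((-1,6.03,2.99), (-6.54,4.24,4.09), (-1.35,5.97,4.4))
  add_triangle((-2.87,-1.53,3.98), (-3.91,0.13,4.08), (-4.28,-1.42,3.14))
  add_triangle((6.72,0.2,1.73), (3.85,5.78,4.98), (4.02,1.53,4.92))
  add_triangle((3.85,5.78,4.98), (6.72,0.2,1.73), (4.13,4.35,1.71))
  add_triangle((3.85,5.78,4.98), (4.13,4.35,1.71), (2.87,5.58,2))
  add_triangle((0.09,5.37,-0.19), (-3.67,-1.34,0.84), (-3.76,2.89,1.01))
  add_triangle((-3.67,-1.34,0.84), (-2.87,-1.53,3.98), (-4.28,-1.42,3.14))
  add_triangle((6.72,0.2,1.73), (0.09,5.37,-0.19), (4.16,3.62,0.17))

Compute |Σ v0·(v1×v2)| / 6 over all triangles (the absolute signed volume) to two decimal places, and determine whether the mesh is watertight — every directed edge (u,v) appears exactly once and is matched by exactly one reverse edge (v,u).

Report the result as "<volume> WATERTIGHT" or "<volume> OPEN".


Per-triangle v0·(v1×v2)/6:
  t1: +1.7802
  t2: +3.1505
  t3: -0.9361
  t4: -0.9550
  t5: +2.1808
  t6: +3.0340
  t7: -0.1479
  t8: +0.3512
  t9: +8.9504
  t10: +0.1373
  t11: +1.5761
  t12: +1.4787
  t13: +1.5363
  t14: +6.3882
  t15: -3.0528
  t16: +3.4045
  t17: +3.6605
  t18: +3.7298
  t19: +1.3122
  t20: +4.9919
  t21: +2.0973
  t22: -1.0063
  t23: -0.3081
  t24: +2.2995
  t25: +1.8705
  t26: +15.8693
  t27: +17.2288
  t28: +14.7756
  t29: +7.7224
  t30: +1.3306
  t31: +1.5116
  t32: +0.8585
  t33: +7.2255
  t34: +6.1557
  t35: +1.3037
  t36: +3.5172
  t37: +61.7422
  t38: +5.5020
  t39: +5.8703
  t40: +7.5691
  t41: +8.9133
  t42: -0.3967
  t43: +7.8712
  t44: +2.2933
  t45: +0.9545
  t46: -1.9864
  t47: -0.4252
  t48: +5.7561
  t49: +7.7266
  t50: +2.4077
  t51: +18.3511
  t52: +14.7806
  t53: +4.9960
  t54: +0.9294
  t55: +0.9272
  t56: -4.5813
Σ = +274.2234 → |volume| = 274.22

Directed edges: 168 total, each appears once with its reverse present → watertight.

274.22 WATERTIGHT
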